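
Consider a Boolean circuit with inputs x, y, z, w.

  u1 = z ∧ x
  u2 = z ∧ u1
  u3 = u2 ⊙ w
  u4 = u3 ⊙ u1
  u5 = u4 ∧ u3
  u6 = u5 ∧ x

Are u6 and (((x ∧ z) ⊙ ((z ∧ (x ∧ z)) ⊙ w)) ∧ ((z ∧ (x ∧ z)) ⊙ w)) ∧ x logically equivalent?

u1 = z ∧ x
u2 = z ∧ u1 = z ∧ (z ∧ x)
u3 = u2 ⊙ w = (z ∧ (z ∧ x)) ⊙ w
u4 = u3 ⊙ u1 = ((z ∧ (z ∧ x)) ⊙ w) ⊙ (z ∧ x)
u5 = u4 ∧ u3 = (((z ∧ (z ∧ x)) ⊙ w) ⊙ (z ∧ x)) ∧ ((z ∧ (z ∧ x)) ⊙ w)
u6 = u5 ∧ x = ((((z ∧ (z ∧ x)) ⊙ w) ⊙ (z ∧ x)) ∧ ((z ∧ (z ∧ x)) ⊙ w)) ∧ x
At x=0, y=0, z=0, w=0: circuit gives 0, formula gives 0.
At x=1, y=0, z=1, w=1: circuit gives 1, formula gives 1.
Agrees on all 16 inputs.

Yes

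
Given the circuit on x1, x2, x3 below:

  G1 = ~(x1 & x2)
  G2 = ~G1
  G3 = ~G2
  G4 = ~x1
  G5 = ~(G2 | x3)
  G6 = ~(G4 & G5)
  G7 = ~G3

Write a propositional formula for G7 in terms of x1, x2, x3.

~~~(~(x1 & x2))

G1 = ~(x1 & x2)
G2 = ~G1 = ~(~(x1 & x2))
G3 = ~G2 = ~~(~(x1 & x2))
G7 = ~G3 = ~~~(~(x1 & x2))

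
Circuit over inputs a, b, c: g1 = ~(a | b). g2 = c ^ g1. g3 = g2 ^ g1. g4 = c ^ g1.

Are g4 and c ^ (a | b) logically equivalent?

No

g1 = ~(a | b)
g4 = c ^ g1 = c ^ (~(a | b))
At a=0, b=0, c=0: circuit gives 1, formula gives 0.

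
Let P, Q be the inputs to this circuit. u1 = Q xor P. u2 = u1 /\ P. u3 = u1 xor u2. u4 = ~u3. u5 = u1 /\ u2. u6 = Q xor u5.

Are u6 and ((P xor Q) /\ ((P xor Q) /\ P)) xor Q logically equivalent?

u1 = Q xor P
u2 = u1 /\ P = (Q xor P) /\ P
u5 = u1 /\ u2 = (Q xor P) /\ ((Q xor P) /\ P)
u6 = Q xor u5 = Q xor ((Q xor P) /\ ((Q xor P) /\ P))
At P=0, Q=0: circuit gives 0, formula gives 0.
At P=0, Q=1: circuit gives 1, formula gives 1.
Agrees on all 4 inputs.

Yes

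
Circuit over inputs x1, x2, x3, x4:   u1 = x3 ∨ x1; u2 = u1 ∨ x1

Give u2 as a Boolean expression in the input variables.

u1 = x3 ∨ x1
u2 = u1 ∨ x1 = (x3 ∨ x1) ∨ x1

(x3 ∨ x1) ∨ x1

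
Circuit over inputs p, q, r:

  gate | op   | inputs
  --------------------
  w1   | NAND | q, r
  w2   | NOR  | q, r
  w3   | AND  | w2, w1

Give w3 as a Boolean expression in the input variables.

w1 = q NAND r
w2 = q NOR r
w3 = w2 AND w1 = (q NOR r) AND (q NAND r)

(q NOR r) AND (q NAND r)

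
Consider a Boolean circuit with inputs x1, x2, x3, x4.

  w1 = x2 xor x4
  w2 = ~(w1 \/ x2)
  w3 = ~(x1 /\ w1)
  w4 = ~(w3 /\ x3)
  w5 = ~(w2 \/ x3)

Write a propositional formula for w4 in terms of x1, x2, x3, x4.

~((~(x1 /\ (x2 xor x4))) /\ x3)

w1 = x2 xor x4
w3 = ~(x1 /\ w1) = ~(x1 /\ (x2 xor x4))
w4 = ~(w3 /\ x3) = ~((~(x1 /\ (x2 xor x4))) /\ x3)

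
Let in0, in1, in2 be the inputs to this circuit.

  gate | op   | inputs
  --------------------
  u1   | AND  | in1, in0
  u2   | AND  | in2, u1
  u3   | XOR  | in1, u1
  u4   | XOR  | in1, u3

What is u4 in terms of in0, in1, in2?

in1 XOR (in1 XOR (in1 AND in0))

u1 = in1 AND in0
u3 = in1 XOR u1 = in1 XOR (in1 AND in0)
u4 = in1 XOR u3 = in1 XOR (in1 XOR (in1 AND in0))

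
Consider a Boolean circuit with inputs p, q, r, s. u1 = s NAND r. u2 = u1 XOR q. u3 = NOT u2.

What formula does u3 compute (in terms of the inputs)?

NOT ((s NAND r) XOR q)

u1 = s NAND r
u2 = u1 XOR q = (s NAND r) XOR q
u3 = NOT u2 = NOT ((s NAND r) XOR q)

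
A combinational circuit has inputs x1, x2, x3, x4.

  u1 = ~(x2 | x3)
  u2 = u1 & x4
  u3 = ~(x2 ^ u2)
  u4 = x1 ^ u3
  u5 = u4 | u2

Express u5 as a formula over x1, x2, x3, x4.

(x1 ^ (~(x2 ^ ((~(x2 | x3)) & x4)))) | ((~(x2 | x3)) & x4)

u1 = ~(x2 | x3)
u2 = u1 & x4 = (~(x2 | x3)) & x4
u3 = ~(x2 ^ u2) = ~(x2 ^ ((~(x2 | x3)) & x4))
u4 = x1 ^ u3 = x1 ^ (~(x2 ^ ((~(x2 | x3)) & x4)))
u5 = u4 | u2 = (x1 ^ (~(x2 ^ ((~(x2 | x3)) & x4)))) | ((~(x2 | x3)) & x4)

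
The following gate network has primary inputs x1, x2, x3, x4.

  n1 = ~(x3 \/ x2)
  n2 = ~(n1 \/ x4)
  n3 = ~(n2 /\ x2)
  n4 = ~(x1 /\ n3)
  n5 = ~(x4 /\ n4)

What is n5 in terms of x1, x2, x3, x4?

n1 = ~(x3 \/ x2)
n2 = ~(n1 \/ x4) = ~((~(x3 \/ x2)) \/ x4)
n3 = ~(n2 /\ x2) = ~((~((~(x3 \/ x2)) \/ x4)) /\ x2)
n4 = ~(x1 /\ n3) = ~(x1 /\ (~((~((~(x3 \/ x2)) \/ x4)) /\ x2)))
n5 = ~(x4 /\ n4) = ~(x4 /\ (~(x1 /\ (~((~((~(x3 \/ x2)) \/ x4)) /\ x2)))))

~(x4 /\ (~(x1 /\ (~((~((~(x3 \/ x2)) \/ x4)) /\ x2)))))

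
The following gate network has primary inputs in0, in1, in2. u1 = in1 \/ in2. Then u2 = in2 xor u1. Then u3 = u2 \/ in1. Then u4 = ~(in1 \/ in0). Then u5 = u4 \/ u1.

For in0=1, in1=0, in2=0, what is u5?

0

u1 = 0 \/ 0 = 0
u4 = ~(0 \/ 1) = 0
u5 = 0 \/ 0 = 0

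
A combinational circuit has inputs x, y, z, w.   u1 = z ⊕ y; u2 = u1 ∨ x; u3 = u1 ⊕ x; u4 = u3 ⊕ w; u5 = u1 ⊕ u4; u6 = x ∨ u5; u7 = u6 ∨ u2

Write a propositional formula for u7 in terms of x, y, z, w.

u1 = z ⊕ y
u2 = u1 ∨ x = (z ⊕ y) ∨ x
u3 = u1 ⊕ x = (z ⊕ y) ⊕ x
u4 = u3 ⊕ w = ((z ⊕ y) ⊕ x) ⊕ w
u5 = u1 ⊕ u4 = (z ⊕ y) ⊕ (((z ⊕ y) ⊕ x) ⊕ w)
u6 = x ∨ u5 = x ∨ ((z ⊕ y) ⊕ (((z ⊕ y) ⊕ x) ⊕ w))
u7 = u6 ∨ u2 = (x ∨ ((z ⊕ y) ⊕ (((z ⊕ y) ⊕ x) ⊕ w))) ∨ ((z ⊕ y) ∨ x)

(x ∨ ((z ⊕ y) ⊕ (((z ⊕ y) ⊕ x) ⊕ w))) ∨ ((z ⊕ y) ∨ x)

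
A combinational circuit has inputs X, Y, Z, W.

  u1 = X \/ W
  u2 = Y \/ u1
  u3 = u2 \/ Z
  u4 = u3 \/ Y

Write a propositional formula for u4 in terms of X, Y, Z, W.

((Y \/ (X \/ W)) \/ Z) \/ Y

u1 = X \/ W
u2 = Y \/ u1 = Y \/ (X \/ W)
u3 = u2 \/ Z = (Y \/ (X \/ W)) \/ Z
u4 = u3 \/ Y = ((Y \/ (X \/ W)) \/ Z) \/ Y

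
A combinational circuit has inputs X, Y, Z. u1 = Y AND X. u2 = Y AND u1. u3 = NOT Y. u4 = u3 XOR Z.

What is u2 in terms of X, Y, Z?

Y AND (Y AND X)

u1 = Y AND X
u2 = Y AND u1 = Y AND (Y AND X)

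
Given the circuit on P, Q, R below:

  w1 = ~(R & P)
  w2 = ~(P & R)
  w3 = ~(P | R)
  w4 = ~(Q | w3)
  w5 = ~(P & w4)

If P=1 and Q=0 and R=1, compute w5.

0

w3 = ~(1 | 1) = 0
w4 = ~(0 | 0) = 1
w5 = ~(1 & 1) = 0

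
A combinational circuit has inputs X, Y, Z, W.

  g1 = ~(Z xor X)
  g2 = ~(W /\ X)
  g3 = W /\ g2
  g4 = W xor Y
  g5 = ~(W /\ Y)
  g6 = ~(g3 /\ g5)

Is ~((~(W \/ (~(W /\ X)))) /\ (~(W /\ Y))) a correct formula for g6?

No

g2 = ~(W /\ X)
g3 = W /\ g2 = W /\ (~(W /\ X))
g5 = ~(W /\ Y)
g6 = ~(g3 /\ g5) = ~((W /\ (~(W /\ X))) /\ (~(W /\ Y)))
At X=0, Y=0, Z=0, W=1: circuit gives 0, formula gives 1.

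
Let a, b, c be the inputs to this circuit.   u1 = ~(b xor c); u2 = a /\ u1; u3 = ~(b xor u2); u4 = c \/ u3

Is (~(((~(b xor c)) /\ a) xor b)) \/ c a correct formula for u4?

Yes

u1 = ~(b xor c)
u2 = a /\ u1 = a /\ (~(b xor c))
u3 = ~(b xor u2) = ~(b xor (a /\ (~(b xor c))))
u4 = c \/ u3 = c \/ (~(b xor (a /\ (~(b xor c)))))
At a=0, b=1, c=0: circuit gives 0, formula gives 0.
At a=0, b=0, c=0: circuit gives 1, formula gives 1.
Agrees on all 8 inputs.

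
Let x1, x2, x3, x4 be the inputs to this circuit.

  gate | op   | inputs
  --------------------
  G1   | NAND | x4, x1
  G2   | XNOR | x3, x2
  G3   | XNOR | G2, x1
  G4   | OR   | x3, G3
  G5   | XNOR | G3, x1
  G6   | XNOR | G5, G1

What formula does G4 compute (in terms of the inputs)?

x3 OR ((x3 XNOR x2) XNOR x1)

G2 = x3 XNOR x2
G3 = G2 XNOR x1 = (x3 XNOR x2) XNOR x1
G4 = x3 OR G3 = x3 OR ((x3 XNOR x2) XNOR x1)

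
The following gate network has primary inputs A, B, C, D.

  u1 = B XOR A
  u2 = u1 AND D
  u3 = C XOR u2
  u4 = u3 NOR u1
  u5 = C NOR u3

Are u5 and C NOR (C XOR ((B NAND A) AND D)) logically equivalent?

No

u1 = B XOR A
u2 = u1 AND D = (B XOR A) AND D
u3 = C XOR u2 = C XOR ((B XOR A) AND D)
u5 = C NOR u3 = C NOR (C XOR ((B XOR A) AND D))
At A=0, B=0, C=0, D=1: circuit gives 1, formula gives 0.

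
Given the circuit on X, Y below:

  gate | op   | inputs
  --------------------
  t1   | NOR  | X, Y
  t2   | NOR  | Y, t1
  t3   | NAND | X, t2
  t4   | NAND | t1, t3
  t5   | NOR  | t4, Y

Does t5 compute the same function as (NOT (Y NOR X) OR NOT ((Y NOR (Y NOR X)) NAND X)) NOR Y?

Yes

t1 = X NOR Y
t2 = Y NOR t1 = Y NOR (X NOR Y)
t3 = X NAND t2 = X NAND (Y NOR (X NOR Y))
t4 = t1 NAND t3 = (X NOR Y) NAND (X NAND (Y NOR (X NOR Y)))
t5 = t4 NOR Y = ((X NOR Y) NAND (X NAND (Y NOR (X NOR Y)))) NOR Y
At X=0, Y=1: circuit gives 0, formula gives 0.
At X=0, Y=0: circuit gives 1, formula gives 1.
Agrees on all 4 inputs.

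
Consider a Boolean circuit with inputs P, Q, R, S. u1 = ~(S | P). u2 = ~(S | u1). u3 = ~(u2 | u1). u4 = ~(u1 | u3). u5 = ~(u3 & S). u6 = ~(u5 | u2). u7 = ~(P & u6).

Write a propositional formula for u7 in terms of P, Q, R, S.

u1 = ~(S | P)
u2 = ~(S | u1) = ~(S | (~(S | P)))
u3 = ~(u2 | u1) = ~((~(S | (~(S | P)))) | (~(S | P)))
u5 = ~(u3 & S) = ~((~((~(S | (~(S | P)))) | (~(S | P)))) & S)
u6 = ~(u5 | u2) = ~((~((~((~(S | (~(S | P)))) | (~(S | P)))) & S)) | (~(S | (~(S | P)))))
u7 = ~(P & u6) = ~(P & (~((~((~((~(S | (~(S | P)))) | (~(S | P)))) & S)) | (~(S | (~(S | P)))))))

~(P & (~((~((~((~(S | (~(S | P)))) | (~(S | P)))) & S)) | (~(S | (~(S | P)))))))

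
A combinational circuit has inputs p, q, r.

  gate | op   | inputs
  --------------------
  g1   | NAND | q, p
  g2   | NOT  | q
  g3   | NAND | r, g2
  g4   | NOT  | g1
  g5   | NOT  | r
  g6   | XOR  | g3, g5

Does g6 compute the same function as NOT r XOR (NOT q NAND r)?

g2 = NOT q
g3 = r NAND g2 = r NAND NOT q
g5 = NOT r
g6 = g3 XOR g5 = (r NAND NOT q) XOR NOT r
At p=0, q=0, r=0: circuit gives 0, formula gives 0.
At p=0, q=1, r=1: circuit gives 1, formula gives 1.
Agrees on all 8 inputs.

Yes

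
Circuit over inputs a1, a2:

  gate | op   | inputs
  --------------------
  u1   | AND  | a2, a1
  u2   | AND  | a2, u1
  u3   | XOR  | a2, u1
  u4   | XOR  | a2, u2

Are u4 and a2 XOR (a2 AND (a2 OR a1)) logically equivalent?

No

u1 = a2 AND a1
u2 = a2 AND u1 = a2 AND (a2 AND a1)
u4 = a2 XOR u2 = a2 XOR (a2 AND (a2 AND a1))
At a1=0, a2=1: circuit gives 1, formula gives 0.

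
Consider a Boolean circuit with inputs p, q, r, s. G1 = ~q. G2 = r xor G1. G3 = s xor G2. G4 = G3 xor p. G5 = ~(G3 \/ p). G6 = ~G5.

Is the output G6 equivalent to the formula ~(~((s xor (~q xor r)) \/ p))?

G1 = ~q
G2 = r xor G1 = r xor ~q
G3 = s xor G2 = s xor (r xor ~q)
G5 = ~(G3 \/ p) = ~((s xor (r xor ~q)) \/ p)
G6 = ~G5 = ~(~((s xor (r xor ~q)) \/ p))
At p=0, q=0, r=0, s=1: circuit gives 0, formula gives 0.
At p=0, q=0, r=0, s=0: circuit gives 1, formula gives 1.
Agrees on all 16 inputs.

Yes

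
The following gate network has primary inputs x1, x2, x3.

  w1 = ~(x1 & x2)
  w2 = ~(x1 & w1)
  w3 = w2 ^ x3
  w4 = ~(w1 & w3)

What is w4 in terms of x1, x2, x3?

w1 = ~(x1 & x2)
w2 = ~(x1 & w1) = ~(x1 & (~(x1 & x2)))
w3 = w2 ^ x3 = (~(x1 & (~(x1 & x2)))) ^ x3
w4 = ~(w1 & w3) = ~((~(x1 & x2)) & ((~(x1 & (~(x1 & x2)))) ^ x3))

~((~(x1 & x2)) & ((~(x1 & (~(x1 & x2)))) ^ x3))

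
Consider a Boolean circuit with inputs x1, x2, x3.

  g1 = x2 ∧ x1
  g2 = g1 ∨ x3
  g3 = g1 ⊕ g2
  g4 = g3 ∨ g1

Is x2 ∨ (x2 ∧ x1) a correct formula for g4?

No

g1 = x2 ∧ x1
g2 = g1 ∨ x3 = (x2 ∧ x1) ∨ x3
g3 = g1 ⊕ g2 = (x2 ∧ x1) ⊕ ((x2 ∧ x1) ∨ x3)
g4 = g3 ∨ g1 = ((x2 ∧ x1) ⊕ ((x2 ∧ x1) ∨ x3)) ∨ (x2 ∧ x1)
At x1=0, x2=0, x3=1: circuit gives 1, formula gives 0.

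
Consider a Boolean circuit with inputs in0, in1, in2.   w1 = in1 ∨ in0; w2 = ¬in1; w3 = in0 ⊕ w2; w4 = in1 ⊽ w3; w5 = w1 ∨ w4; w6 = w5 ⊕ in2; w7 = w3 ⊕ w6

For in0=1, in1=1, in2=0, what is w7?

0

w1 = 1 ∨ 1 = 1
w2 = ¬1 = 0
w3 = 1 ⊕ 0 = 1
w4 = 1 ⊽ 1 = 0
w5 = 1 ∨ 0 = 1
w6 = 1 ⊕ 0 = 1
w7 = 1 ⊕ 1 = 0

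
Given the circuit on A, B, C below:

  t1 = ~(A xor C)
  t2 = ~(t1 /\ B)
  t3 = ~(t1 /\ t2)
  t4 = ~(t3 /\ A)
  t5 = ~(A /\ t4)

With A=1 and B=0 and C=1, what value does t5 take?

t1 = ~(1 xor 1) = 1
t2 = ~(1 /\ 0) = 1
t3 = ~(1 /\ 1) = 0
t4 = ~(0 /\ 1) = 1
t5 = ~(1 /\ 1) = 0

0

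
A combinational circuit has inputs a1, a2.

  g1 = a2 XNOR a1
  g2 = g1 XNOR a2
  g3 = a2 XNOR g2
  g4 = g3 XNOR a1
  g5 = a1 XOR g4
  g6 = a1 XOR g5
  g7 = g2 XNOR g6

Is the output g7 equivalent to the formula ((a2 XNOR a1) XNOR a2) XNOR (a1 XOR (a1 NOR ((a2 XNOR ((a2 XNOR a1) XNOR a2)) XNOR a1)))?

No

g1 = a2 XNOR a1
g2 = g1 XNOR a2 = (a2 XNOR a1) XNOR a2
g3 = a2 XNOR g2 = a2 XNOR ((a2 XNOR a1) XNOR a2)
g4 = g3 XNOR a1 = (a2 XNOR ((a2 XNOR a1) XNOR a2)) XNOR a1
g5 = a1 XOR g4 = a1 XOR ((a2 XNOR ((a2 XNOR a1) XNOR a2)) XNOR a1)
g6 = a1 XOR g5 = a1 XOR (a1 XOR ((a2 XNOR ((a2 XNOR a1) XNOR a2)) XNOR a1))
g7 = g2 XNOR g6 = ((a2 XNOR a1) XNOR a2) XNOR (a1 XOR (a1 XOR ((a2 XNOR ((a2 XNOR a1) XNOR a2)) XNOR a1)))
At a1=0, a2=0: circuit gives 1, formula gives 0.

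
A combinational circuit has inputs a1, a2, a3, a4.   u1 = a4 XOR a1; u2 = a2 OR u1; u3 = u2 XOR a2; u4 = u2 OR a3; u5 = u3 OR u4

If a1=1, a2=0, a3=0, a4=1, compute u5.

u1 = 1 XOR 1 = 0
u2 = 0 OR 0 = 0
u3 = 0 XOR 0 = 0
u4 = 0 OR 0 = 0
u5 = 0 OR 0 = 0

0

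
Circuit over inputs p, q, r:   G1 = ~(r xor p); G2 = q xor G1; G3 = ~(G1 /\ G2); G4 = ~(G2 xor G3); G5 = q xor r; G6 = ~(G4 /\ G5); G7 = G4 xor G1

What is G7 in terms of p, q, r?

G1 = ~(r xor p)
G2 = q xor G1 = q xor (~(r xor p))
G3 = ~(G1 /\ G2) = ~((~(r xor p)) /\ (q xor (~(r xor p))))
G4 = ~(G2 xor G3) = ~((q xor (~(r xor p))) xor (~((~(r xor p)) /\ (q xor (~(r xor p))))))
G7 = G4 xor G1 = (~((q xor (~(r xor p))) xor (~((~(r xor p)) /\ (q xor (~(r xor p))))))) xor (~(r xor p))

(~((q xor (~(r xor p))) xor (~((~(r xor p)) /\ (q xor (~(r xor p))))))) xor (~(r xor p))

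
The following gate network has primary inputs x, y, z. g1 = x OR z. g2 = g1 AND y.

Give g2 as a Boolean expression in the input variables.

g1 = x OR z
g2 = g1 AND y = (x OR z) AND y

(x OR z) AND y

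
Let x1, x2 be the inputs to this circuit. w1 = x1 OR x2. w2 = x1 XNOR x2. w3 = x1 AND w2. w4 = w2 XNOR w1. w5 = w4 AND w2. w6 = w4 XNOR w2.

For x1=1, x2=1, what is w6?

1

w1 = 1 OR 1 = 1
w2 = 1 XNOR 1 = 1
w4 = 1 XNOR 1 = 1
w6 = 1 XNOR 1 = 1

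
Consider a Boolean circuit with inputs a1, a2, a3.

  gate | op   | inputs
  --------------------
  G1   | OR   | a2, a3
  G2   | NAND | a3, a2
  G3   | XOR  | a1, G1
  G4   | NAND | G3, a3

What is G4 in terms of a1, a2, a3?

(a1 XOR (a2 OR a3)) NAND a3

G1 = a2 OR a3
G3 = a1 XOR G1 = a1 XOR (a2 OR a3)
G4 = G3 NAND a3 = (a1 XOR (a2 OR a3)) NAND a3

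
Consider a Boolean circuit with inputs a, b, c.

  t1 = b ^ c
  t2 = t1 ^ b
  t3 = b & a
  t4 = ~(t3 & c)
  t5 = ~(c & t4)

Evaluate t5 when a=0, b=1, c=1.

t3 = 1 & 0 = 0
t4 = ~(0 & 1) = 1
t5 = ~(1 & 1) = 0

0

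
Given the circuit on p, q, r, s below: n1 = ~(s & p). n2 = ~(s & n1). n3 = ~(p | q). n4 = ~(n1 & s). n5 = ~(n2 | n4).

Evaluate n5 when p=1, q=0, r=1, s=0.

0

n1 = ~(0 & 1) = 1
n2 = ~(0 & 1) = 1
n4 = ~(1 & 0) = 1
n5 = ~(1 | 1) = 0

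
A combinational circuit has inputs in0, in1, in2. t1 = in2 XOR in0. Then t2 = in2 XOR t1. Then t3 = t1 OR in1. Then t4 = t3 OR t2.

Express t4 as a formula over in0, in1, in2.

t1 = in2 XOR in0
t2 = in2 XOR t1 = in2 XOR (in2 XOR in0)
t3 = t1 OR in1 = (in2 XOR in0) OR in1
t4 = t3 OR t2 = ((in2 XOR in0) OR in1) OR (in2 XOR (in2 XOR in0))

((in2 XOR in0) OR in1) OR (in2 XOR (in2 XOR in0))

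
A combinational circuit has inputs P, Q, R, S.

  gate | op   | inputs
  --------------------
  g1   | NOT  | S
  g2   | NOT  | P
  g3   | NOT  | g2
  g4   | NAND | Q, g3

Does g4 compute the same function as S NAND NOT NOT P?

g2 = NOT P
g3 = NOT g2 = NOT NOT P
g4 = Q NAND g3 = Q NAND NOT NOT P
At P=1, Q=0, R=0, S=1: circuit gives 1, formula gives 0.

No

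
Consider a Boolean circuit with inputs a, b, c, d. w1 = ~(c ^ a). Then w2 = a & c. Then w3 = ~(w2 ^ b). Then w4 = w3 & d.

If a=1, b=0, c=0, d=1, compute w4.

1

w2 = 1 & 0 = 0
w3 = ~(0 ^ 0) = 1
w4 = 1 & 1 = 1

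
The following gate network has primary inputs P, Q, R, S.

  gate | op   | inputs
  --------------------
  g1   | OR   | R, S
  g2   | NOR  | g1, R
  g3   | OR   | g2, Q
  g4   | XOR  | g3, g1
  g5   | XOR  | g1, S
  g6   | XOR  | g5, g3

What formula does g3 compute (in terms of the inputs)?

((R OR S) NOR R) OR Q

g1 = R OR S
g2 = g1 NOR R = (R OR S) NOR R
g3 = g2 OR Q = ((R OR S) NOR R) OR Q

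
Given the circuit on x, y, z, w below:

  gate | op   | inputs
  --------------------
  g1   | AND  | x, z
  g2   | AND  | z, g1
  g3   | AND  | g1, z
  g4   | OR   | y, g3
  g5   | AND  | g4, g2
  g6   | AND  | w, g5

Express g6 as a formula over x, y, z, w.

w AND ((y OR ((x AND z) AND z)) AND (z AND (x AND z)))

g1 = x AND z
g2 = z AND g1 = z AND (x AND z)
g3 = g1 AND z = (x AND z) AND z
g4 = y OR g3 = y OR ((x AND z) AND z)
g5 = g4 AND g2 = (y OR ((x AND z) AND z)) AND (z AND (x AND z))
g6 = w AND g5 = w AND ((y OR ((x AND z) AND z)) AND (z AND (x AND z)))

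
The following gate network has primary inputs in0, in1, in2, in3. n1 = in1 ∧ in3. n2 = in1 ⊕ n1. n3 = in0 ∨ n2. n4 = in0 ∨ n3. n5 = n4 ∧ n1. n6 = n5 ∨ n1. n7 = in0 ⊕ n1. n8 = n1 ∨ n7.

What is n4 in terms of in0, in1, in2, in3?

n1 = in1 ∧ in3
n2 = in1 ⊕ n1 = in1 ⊕ (in1 ∧ in3)
n3 = in0 ∨ n2 = in0 ∨ (in1 ⊕ (in1 ∧ in3))
n4 = in0 ∨ n3 = in0 ∨ (in0 ∨ (in1 ⊕ (in1 ∧ in3)))

in0 ∨ (in0 ∨ (in1 ⊕ (in1 ∧ in3)))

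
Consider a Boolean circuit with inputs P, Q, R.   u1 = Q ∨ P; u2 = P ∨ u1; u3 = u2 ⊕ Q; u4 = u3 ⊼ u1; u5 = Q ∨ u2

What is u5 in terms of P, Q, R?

u1 = Q ∨ P
u2 = P ∨ u1 = P ∨ (Q ∨ P)
u5 = Q ∨ u2 = Q ∨ (P ∨ (Q ∨ P))

Q ∨ (P ∨ (Q ∨ P))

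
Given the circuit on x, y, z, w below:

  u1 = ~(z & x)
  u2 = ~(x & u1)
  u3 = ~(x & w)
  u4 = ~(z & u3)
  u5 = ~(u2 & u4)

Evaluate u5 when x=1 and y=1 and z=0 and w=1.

u1 = ~(0 & 1) = 1
u2 = ~(1 & 1) = 0
u3 = ~(1 & 1) = 0
u4 = ~(0 & 0) = 1
u5 = ~(0 & 1) = 1

1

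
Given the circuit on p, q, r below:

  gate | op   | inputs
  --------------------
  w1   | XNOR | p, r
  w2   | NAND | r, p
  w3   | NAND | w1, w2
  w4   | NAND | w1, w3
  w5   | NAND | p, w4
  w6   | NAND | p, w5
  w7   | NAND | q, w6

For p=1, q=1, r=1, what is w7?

1

w1 = 1 XNOR 1 = 1
w2 = 1 NAND 1 = 0
w3 = 1 NAND 0 = 1
w4 = 1 NAND 1 = 0
w5 = 1 NAND 0 = 1
w6 = 1 NAND 1 = 0
w7 = 1 NAND 0 = 1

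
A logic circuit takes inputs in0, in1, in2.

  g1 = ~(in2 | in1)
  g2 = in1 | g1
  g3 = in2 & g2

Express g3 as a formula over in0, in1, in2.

in2 & (in1 | (~(in2 | in1)))

g1 = ~(in2 | in1)
g2 = in1 | g1 = in1 | (~(in2 | in1))
g3 = in2 & g2 = in2 & (in1 | (~(in2 | in1)))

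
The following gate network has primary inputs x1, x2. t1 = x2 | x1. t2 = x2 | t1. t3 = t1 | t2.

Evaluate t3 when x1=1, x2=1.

1

t1 = 1 | 1 = 1
t2 = 1 | 1 = 1
t3 = 1 | 1 = 1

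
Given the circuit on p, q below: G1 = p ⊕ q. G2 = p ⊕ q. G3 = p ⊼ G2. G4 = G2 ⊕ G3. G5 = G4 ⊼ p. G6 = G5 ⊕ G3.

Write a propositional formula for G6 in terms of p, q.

G2 = p ⊕ q
G3 = p ⊼ G2 = p ⊼ (p ⊕ q)
G4 = G2 ⊕ G3 = (p ⊕ q) ⊕ (p ⊼ (p ⊕ q))
G5 = G4 ⊼ p = ((p ⊕ q) ⊕ (p ⊼ (p ⊕ q))) ⊼ p
G6 = G5 ⊕ G3 = (((p ⊕ q) ⊕ (p ⊼ (p ⊕ q))) ⊼ p) ⊕ (p ⊼ (p ⊕ q))

(((p ⊕ q) ⊕ (p ⊼ (p ⊕ q))) ⊼ p) ⊕ (p ⊼ (p ⊕ q))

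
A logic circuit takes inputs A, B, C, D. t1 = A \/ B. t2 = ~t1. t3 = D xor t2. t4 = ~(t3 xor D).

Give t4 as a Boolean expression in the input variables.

t1 = A \/ B
t2 = ~t1 = ~(A \/ B)
t3 = D xor t2 = D xor ~(A \/ B)
t4 = ~(t3 xor D) = ~((D xor ~(A \/ B)) xor D)

~((D xor ~(A \/ B)) xor D)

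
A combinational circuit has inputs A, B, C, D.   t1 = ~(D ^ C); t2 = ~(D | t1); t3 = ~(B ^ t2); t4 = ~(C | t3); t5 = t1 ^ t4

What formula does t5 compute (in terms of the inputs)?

(~(D ^ C)) ^ (~(C | (~(B ^ (~(D | (~(D ^ C))))))))

t1 = ~(D ^ C)
t2 = ~(D | t1) = ~(D | (~(D ^ C)))
t3 = ~(B ^ t2) = ~(B ^ (~(D | (~(D ^ C)))))
t4 = ~(C | t3) = ~(C | (~(B ^ (~(D | (~(D ^ C)))))))
t5 = t1 ^ t4 = (~(D ^ C)) ^ (~(C | (~(B ^ (~(D | (~(D ^ C))))))))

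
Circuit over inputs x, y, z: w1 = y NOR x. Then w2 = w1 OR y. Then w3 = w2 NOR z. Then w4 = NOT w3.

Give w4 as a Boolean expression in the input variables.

NOT (((y NOR x) OR y) NOR z)

w1 = y NOR x
w2 = w1 OR y = (y NOR x) OR y
w3 = w2 NOR z = ((y NOR x) OR y) NOR z
w4 = NOT w3 = NOT (((y NOR x) OR y) NOR z)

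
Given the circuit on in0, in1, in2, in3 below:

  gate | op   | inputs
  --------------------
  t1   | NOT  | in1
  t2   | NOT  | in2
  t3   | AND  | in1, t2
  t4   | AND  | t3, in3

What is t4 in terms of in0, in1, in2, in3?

(in1 AND NOT in2) AND in3

t2 = NOT in2
t3 = in1 AND t2 = in1 AND NOT in2
t4 = t3 AND in3 = (in1 AND NOT in2) AND in3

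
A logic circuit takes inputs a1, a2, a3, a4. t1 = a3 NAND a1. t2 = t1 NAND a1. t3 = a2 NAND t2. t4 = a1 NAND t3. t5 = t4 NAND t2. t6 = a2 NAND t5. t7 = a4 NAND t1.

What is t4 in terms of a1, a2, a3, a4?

a1 NAND (a2 NAND ((a3 NAND a1) NAND a1))

t1 = a3 NAND a1
t2 = t1 NAND a1 = (a3 NAND a1) NAND a1
t3 = a2 NAND t2 = a2 NAND ((a3 NAND a1) NAND a1)
t4 = a1 NAND t3 = a1 NAND (a2 NAND ((a3 NAND a1) NAND a1))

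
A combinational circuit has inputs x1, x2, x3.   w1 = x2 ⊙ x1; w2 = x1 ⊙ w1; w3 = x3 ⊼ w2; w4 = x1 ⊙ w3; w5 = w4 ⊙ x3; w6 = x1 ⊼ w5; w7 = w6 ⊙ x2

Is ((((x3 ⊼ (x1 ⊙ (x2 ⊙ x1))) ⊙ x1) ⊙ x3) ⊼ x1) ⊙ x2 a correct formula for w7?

w1 = x2 ⊙ x1
w2 = x1 ⊙ w1 = x1 ⊙ (x2 ⊙ x1)
w3 = x3 ⊼ w2 = x3 ⊼ (x1 ⊙ (x2 ⊙ x1))
w4 = x1 ⊙ w3 = x1 ⊙ (x3 ⊼ (x1 ⊙ (x2 ⊙ x1)))
w5 = w4 ⊙ x3 = (x1 ⊙ (x3 ⊼ (x1 ⊙ (x2 ⊙ x1)))) ⊙ x3
w6 = x1 ⊼ w5 = x1 ⊼ ((x1 ⊙ (x3 ⊼ (x1 ⊙ (x2 ⊙ x1)))) ⊙ x3)
w7 = w6 ⊙ x2 = (x1 ⊼ ((x1 ⊙ (x3 ⊼ (x1 ⊙ (x2 ⊙ x1)))) ⊙ x3)) ⊙ x2
At x1=0, x2=0, x3=0: circuit gives 0, formula gives 0.
At x1=0, x2=1, x3=0: circuit gives 1, formula gives 1.
Agrees on all 8 inputs.

Yes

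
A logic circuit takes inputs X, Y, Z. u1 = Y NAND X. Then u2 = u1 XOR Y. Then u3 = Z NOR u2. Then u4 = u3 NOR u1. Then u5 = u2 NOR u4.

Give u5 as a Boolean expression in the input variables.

u1 = Y NAND X
u2 = u1 XOR Y = (Y NAND X) XOR Y
u3 = Z NOR u2 = Z NOR ((Y NAND X) XOR Y)
u4 = u3 NOR u1 = (Z NOR ((Y NAND X) XOR Y)) NOR (Y NAND X)
u5 = u2 NOR u4 = ((Y NAND X) XOR Y) NOR ((Z NOR ((Y NAND X) XOR Y)) NOR (Y NAND X))

((Y NAND X) XOR Y) NOR ((Z NOR ((Y NAND X) XOR Y)) NOR (Y NAND X))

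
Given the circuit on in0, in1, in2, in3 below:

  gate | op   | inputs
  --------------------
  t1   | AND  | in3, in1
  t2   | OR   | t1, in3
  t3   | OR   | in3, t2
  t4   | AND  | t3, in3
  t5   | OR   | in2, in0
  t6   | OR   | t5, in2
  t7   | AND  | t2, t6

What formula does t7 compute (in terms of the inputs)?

((in3 AND in1) OR in3) AND ((in2 OR in0) OR in2)

t1 = in3 AND in1
t2 = t1 OR in3 = (in3 AND in1) OR in3
t5 = in2 OR in0
t6 = t5 OR in2 = (in2 OR in0) OR in2
t7 = t2 AND t6 = ((in3 AND in1) OR in3) AND ((in2 OR in0) OR in2)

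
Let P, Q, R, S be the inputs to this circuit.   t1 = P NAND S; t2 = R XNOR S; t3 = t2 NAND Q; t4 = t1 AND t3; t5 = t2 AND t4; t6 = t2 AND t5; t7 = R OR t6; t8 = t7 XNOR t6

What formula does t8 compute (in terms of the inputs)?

(R OR ((R XNOR S) AND ((R XNOR S) AND ((P NAND S) AND ((R XNOR S) NAND Q))))) XNOR ((R XNOR S) AND ((R XNOR S) AND ((P NAND S) AND ((R XNOR S) NAND Q))))

t1 = P NAND S
t2 = R XNOR S
t3 = t2 NAND Q = (R XNOR S) NAND Q
t4 = t1 AND t3 = (P NAND S) AND ((R XNOR S) NAND Q)
t5 = t2 AND t4 = (R XNOR S) AND ((P NAND S) AND ((R XNOR S) NAND Q))
t6 = t2 AND t5 = (R XNOR S) AND ((R XNOR S) AND ((P NAND S) AND ((R XNOR S) NAND Q)))
t7 = R OR t6 = R OR ((R XNOR S) AND ((R XNOR S) AND ((P NAND S) AND ((R XNOR S) NAND Q))))
t8 = t7 XNOR t6 = (R OR ((R XNOR S) AND ((R XNOR S) AND ((P NAND S) AND ((R XNOR S) NAND Q))))) XNOR ((R XNOR S) AND ((R XNOR S) AND ((P NAND S) AND ((R XNOR S) NAND Q))))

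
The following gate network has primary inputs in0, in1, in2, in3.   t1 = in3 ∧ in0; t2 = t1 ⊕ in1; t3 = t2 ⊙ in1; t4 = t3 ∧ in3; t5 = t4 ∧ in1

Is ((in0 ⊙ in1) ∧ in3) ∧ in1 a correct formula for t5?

No

t1 = in3 ∧ in0
t2 = t1 ⊕ in1 = (in3 ∧ in0) ⊕ in1
t3 = t2 ⊙ in1 = ((in3 ∧ in0) ⊕ in1) ⊙ in1
t4 = t3 ∧ in3 = (((in3 ∧ in0) ⊕ in1) ⊙ in1) ∧ in3
t5 = t4 ∧ in1 = ((((in3 ∧ in0) ⊕ in1) ⊙ in1) ∧ in3) ∧ in1
At in0=0, in1=1, in2=0, in3=1: circuit gives 1, formula gives 0.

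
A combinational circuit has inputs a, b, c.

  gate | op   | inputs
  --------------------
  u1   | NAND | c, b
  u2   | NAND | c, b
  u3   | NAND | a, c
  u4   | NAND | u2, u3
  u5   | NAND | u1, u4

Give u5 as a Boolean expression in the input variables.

u1 = c NAND b
u2 = c NAND b
u3 = a NAND c
u4 = u2 NAND u3 = (c NAND b) NAND (a NAND c)
u5 = u1 NAND u4 = (c NAND b) NAND ((c NAND b) NAND (a NAND c))

(c NAND b) NAND ((c NAND b) NAND (a NAND c))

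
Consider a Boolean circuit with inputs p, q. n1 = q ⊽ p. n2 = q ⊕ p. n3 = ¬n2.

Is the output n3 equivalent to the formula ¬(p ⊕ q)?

n2 = q ⊕ p
n3 = ¬n2 = ¬(q ⊕ p)
At p=0, q=1: circuit gives 0, formula gives 0.
At p=0, q=0: circuit gives 1, formula gives 1.
Agrees on all 4 inputs.

Yes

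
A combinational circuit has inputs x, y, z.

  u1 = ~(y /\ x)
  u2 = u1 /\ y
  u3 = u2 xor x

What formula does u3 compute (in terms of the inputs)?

((~(y /\ x)) /\ y) xor x

u1 = ~(y /\ x)
u2 = u1 /\ y = (~(y /\ x)) /\ y
u3 = u2 xor x = ((~(y /\ x)) /\ y) xor x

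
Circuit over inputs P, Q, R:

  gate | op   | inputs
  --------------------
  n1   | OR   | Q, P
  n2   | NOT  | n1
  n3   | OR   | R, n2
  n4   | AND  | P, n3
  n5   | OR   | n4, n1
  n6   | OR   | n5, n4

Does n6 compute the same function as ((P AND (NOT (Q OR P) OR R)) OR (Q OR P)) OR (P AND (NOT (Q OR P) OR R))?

n1 = Q OR P
n2 = NOT n1 = NOT (Q OR P)
n3 = R OR n2 = R OR NOT (Q OR P)
n4 = P AND n3 = P AND (R OR NOT (Q OR P))
n5 = n4 OR n1 = (P AND (R OR NOT (Q OR P))) OR (Q OR P)
n6 = n5 OR n4 = ((P AND (R OR NOT (Q OR P))) OR (Q OR P)) OR (P AND (R OR NOT (Q OR P)))
At P=0, Q=0, R=0: circuit gives 0, formula gives 0.
At P=0, Q=1, R=0: circuit gives 1, formula gives 1.
Agrees on all 8 inputs.

Yes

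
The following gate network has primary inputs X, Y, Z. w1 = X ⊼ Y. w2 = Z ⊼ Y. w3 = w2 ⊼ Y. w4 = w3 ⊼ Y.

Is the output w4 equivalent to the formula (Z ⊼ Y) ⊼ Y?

No

w2 = Z ⊼ Y
w3 = w2 ⊼ Y = (Z ⊼ Y) ⊼ Y
w4 = w3 ⊼ Y = ((Z ⊼ Y) ⊼ Y) ⊼ Y
At X=0, Y=1, Z=0: circuit gives 1, formula gives 0.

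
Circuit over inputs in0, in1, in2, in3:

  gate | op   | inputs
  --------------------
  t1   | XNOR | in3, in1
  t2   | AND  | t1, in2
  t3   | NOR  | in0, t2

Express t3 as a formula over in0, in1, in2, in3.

t1 = in3 XNOR in1
t2 = t1 AND in2 = (in3 XNOR in1) AND in2
t3 = in0 NOR t2 = in0 NOR ((in3 XNOR in1) AND in2)

in0 NOR ((in3 XNOR in1) AND in2)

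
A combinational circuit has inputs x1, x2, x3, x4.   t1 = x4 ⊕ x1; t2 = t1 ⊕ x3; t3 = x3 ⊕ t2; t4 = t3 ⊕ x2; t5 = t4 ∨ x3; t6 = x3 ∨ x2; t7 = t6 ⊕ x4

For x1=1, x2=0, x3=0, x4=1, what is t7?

1

t6 = 0 ∨ 0 = 0
t7 = 0 ⊕ 1 = 1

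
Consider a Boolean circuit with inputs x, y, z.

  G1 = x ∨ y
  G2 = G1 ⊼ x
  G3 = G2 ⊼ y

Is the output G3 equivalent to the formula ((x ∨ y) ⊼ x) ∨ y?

G1 = x ∨ y
G2 = G1 ⊼ x = (x ∨ y) ⊼ x
G3 = G2 ⊼ y = ((x ∨ y) ⊼ x) ⊼ y
At x=0, y=1, z=0: circuit gives 0, formula gives 1.

No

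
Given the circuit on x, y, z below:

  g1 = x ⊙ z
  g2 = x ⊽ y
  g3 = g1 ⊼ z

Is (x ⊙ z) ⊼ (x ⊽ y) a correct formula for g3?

No

g1 = x ⊙ z
g3 = g1 ⊼ z = (x ⊙ z) ⊼ z
At x=0, y=0, z=0: circuit gives 1, formula gives 0.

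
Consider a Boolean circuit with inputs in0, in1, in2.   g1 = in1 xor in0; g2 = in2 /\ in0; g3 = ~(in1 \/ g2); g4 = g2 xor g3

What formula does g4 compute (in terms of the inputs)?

g2 = in2 /\ in0
g3 = ~(in1 \/ g2) = ~(in1 \/ (in2 /\ in0))
g4 = g2 xor g3 = (in2 /\ in0) xor (~(in1 \/ (in2 /\ in0)))

(in2 /\ in0) xor (~(in1 \/ (in2 /\ in0)))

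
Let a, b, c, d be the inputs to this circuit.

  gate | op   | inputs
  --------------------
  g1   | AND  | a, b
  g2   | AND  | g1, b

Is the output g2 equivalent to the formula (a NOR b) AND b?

g1 = a AND b
g2 = g1 AND b = (a AND b) AND b
At a=1, b=1, c=0, d=0: circuit gives 1, formula gives 0.

No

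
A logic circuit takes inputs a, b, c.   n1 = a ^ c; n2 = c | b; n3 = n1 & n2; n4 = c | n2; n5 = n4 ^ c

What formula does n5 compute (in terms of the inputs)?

(c | (c | b)) ^ c

n2 = c | b
n4 = c | n2 = c | (c | b)
n5 = n4 ^ c = (c | (c | b)) ^ c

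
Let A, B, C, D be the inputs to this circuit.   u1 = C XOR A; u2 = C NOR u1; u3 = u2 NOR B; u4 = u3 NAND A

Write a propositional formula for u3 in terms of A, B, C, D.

u1 = C XOR A
u2 = C NOR u1 = C NOR (C XOR A)
u3 = u2 NOR B = (C NOR (C XOR A)) NOR B

(C NOR (C XOR A)) NOR B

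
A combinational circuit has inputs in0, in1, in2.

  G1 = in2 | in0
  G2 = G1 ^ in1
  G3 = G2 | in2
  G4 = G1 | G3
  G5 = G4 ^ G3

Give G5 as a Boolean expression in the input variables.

((in2 | in0) | (((in2 | in0) ^ in1) | in2)) ^ (((in2 | in0) ^ in1) | in2)

G1 = in2 | in0
G2 = G1 ^ in1 = (in2 | in0) ^ in1
G3 = G2 | in2 = ((in2 | in0) ^ in1) | in2
G4 = G1 | G3 = (in2 | in0) | (((in2 | in0) ^ in1) | in2)
G5 = G4 ^ G3 = ((in2 | in0) | (((in2 | in0) ^ in1) | in2)) ^ (((in2 | in0) ^ in1) | in2)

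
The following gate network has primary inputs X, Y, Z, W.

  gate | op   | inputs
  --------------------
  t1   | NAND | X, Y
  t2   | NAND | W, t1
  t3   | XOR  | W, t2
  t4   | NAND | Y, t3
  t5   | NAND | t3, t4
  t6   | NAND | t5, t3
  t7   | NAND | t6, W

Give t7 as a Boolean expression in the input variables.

t1 = X NAND Y
t2 = W NAND t1 = W NAND (X NAND Y)
t3 = W XOR t2 = W XOR (W NAND (X NAND Y))
t4 = Y NAND t3 = Y NAND (W XOR (W NAND (X NAND Y)))
t5 = t3 NAND t4 = (W XOR (W NAND (X NAND Y))) NAND (Y NAND (W XOR (W NAND (X NAND Y))))
t6 = t5 NAND t3 = ((W XOR (W NAND (X NAND Y))) NAND (Y NAND (W XOR (W NAND (X NAND Y))))) NAND (W XOR (W NAND (X NAND Y)))
t7 = t6 NAND W = (((W XOR (W NAND (X NAND Y))) NAND (Y NAND (W XOR (W NAND (X NAND Y))))) NAND (W XOR (W NAND (X NAND Y)))) NAND W

(((W XOR (W NAND (X NAND Y))) NAND (Y NAND (W XOR (W NAND (X NAND Y))))) NAND (W XOR (W NAND (X NAND Y)))) NAND W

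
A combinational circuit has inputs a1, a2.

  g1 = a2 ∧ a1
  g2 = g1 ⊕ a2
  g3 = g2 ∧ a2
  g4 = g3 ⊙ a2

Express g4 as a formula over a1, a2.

g1 = a2 ∧ a1
g2 = g1 ⊕ a2 = (a2 ∧ a1) ⊕ a2
g3 = g2 ∧ a2 = ((a2 ∧ a1) ⊕ a2) ∧ a2
g4 = g3 ⊙ a2 = (((a2 ∧ a1) ⊕ a2) ∧ a2) ⊙ a2

(((a2 ∧ a1) ⊕ a2) ∧ a2) ⊙ a2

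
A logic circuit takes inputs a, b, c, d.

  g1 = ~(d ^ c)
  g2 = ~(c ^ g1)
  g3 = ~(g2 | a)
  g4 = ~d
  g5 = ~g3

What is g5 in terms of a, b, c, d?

~(~((~(c ^ (~(d ^ c)))) | a))

g1 = ~(d ^ c)
g2 = ~(c ^ g1) = ~(c ^ (~(d ^ c)))
g3 = ~(g2 | a) = ~((~(c ^ (~(d ^ c)))) | a)
g5 = ~g3 = ~(~((~(c ^ (~(d ^ c)))) | a))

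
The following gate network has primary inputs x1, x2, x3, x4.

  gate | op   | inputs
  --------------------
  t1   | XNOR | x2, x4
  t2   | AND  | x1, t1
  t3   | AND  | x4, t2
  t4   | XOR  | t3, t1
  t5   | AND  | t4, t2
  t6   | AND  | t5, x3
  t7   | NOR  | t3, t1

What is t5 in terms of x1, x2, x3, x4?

((x4 AND (x1 AND (x2 XNOR x4))) XOR (x2 XNOR x4)) AND (x1 AND (x2 XNOR x4))

t1 = x2 XNOR x4
t2 = x1 AND t1 = x1 AND (x2 XNOR x4)
t3 = x4 AND t2 = x4 AND (x1 AND (x2 XNOR x4))
t4 = t3 XOR t1 = (x4 AND (x1 AND (x2 XNOR x4))) XOR (x2 XNOR x4)
t5 = t4 AND t2 = ((x4 AND (x1 AND (x2 XNOR x4))) XOR (x2 XNOR x4)) AND (x1 AND (x2 XNOR x4))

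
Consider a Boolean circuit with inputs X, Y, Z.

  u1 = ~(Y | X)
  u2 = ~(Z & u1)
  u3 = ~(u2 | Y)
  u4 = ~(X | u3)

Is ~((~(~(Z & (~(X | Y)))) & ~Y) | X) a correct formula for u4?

Yes

u1 = ~(Y | X)
u2 = ~(Z & u1) = ~(Z & (~(Y | X)))
u3 = ~(u2 | Y) = ~((~(Z & (~(Y | X)))) | Y)
u4 = ~(X | u3) = ~(X | (~((~(Z & (~(Y | X)))) | Y)))
At X=0, Y=0, Z=1: circuit gives 0, formula gives 0.
At X=0, Y=0, Z=0: circuit gives 1, formula gives 1.
Agrees on all 8 inputs.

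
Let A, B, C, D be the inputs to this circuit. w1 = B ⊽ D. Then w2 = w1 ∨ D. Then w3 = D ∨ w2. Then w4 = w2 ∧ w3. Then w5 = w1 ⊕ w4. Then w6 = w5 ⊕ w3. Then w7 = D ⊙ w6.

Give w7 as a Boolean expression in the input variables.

D ⊙ (((B ⊽ D) ⊕ (((B ⊽ D) ∨ D) ∧ (D ∨ ((B ⊽ D) ∨ D)))) ⊕ (D ∨ ((B ⊽ D) ∨ D)))

w1 = B ⊽ D
w2 = w1 ∨ D = (B ⊽ D) ∨ D
w3 = D ∨ w2 = D ∨ ((B ⊽ D) ∨ D)
w4 = w2 ∧ w3 = ((B ⊽ D) ∨ D) ∧ (D ∨ ((B ⊽ D) ∨ D))
w5 = w1 ⊕ w4 = (B ⊽ D) ⊕ (((B ⊽ D) ∨ D) ∧ (D ∨ ((B ⊽ D) ∨ D)))
w6 = w5 ⊕ w3 = ((B ⊽ D) ⊕ (((B ⊽ D) ∨ D) ∧ (D ∨ ((B ⊽ D) ∨ D)))) ⊕ (D ∨ ((B ⊽ D) ∨ D))
w7 = D ⊙ w6 = D ⊙ (((B ⊽ D) ⊕ (((B ⊽ D) ∨ D) ∧ (D ∨ ((B ⊽ D) ∨ D)))) ⊕ (D ∨ ((B ⊽ D) ∨ D)))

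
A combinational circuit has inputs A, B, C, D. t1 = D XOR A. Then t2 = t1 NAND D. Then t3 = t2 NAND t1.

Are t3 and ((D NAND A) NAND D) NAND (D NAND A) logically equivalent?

No

t1 = D XOR A
t2 = t1 NAND D = (D XOR A) NAND D
t3 = t2 NAND t1 = ((D XOR A) NAND D) NAND (D XOR A)
At A=0, B=0, C=0, D=0: circuit gives 1, formula gives 0.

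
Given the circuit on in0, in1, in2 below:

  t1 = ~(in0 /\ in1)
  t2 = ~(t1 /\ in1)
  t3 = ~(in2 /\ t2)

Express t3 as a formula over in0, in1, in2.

t1 = ~(in0 /\ in1)
t2 = ~(t1 /\ in1) = ~((~(in0 /\ in1)) /\ in1)
t3 = ~(in2 /\ t2) = ~(in2 /\ (~((~(in0 /\ in1)) /\ in1)))

~(in2 /\ (~((~(in0 /\ in1)) /\ in1)))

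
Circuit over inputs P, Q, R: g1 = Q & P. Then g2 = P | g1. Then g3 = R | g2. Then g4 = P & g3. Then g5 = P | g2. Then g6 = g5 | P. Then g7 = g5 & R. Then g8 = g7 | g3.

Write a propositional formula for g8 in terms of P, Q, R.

g1 = Q & P
g2 = P | g1 = P | (Q & P)
g3 = R | g2 = R | (P | (Q & P))
g5 = P | g2 = P | (P | (Q & P))
g7 = g5 & R = (P | (P | (Q & P))) & R
g8 = g7 | g3 = ((P | (P | (Q & P))) & R) | (R | (P | (Q & P)))

((P | (P | (Q & P))) & R) | (R | (P | (Q & P)))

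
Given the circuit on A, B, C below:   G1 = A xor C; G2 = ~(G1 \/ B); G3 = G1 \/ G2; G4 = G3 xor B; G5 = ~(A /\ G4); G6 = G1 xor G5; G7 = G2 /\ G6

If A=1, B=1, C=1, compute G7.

G1 = 1 xor 1 = 0
G2 = ~(0 \/ 1) = 0
G3 = 0 \/ 0 = 0
G4 = 0 xor 1 = 1
G5 = ~(1 /\ 1) = 0
G6 = 0 xor 0 = 0
G7 = 0 /\ 0 = 0

0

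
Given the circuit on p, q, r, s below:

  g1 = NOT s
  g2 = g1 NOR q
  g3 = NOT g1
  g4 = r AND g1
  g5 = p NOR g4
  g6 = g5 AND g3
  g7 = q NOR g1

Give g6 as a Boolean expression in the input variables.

(p NOR (r AND NOT s)) AND NOT NOT s

g1 = NOT s
g3 = NOT g1 = NOT NOT s
g4 = r AND g1 = r AND NOT s
g5 = p NOR g4 = p NOR (r AND NOT s)
g6 = g5 AND g3 = (p NOR (r AND NOT s)) AND NOT NOT s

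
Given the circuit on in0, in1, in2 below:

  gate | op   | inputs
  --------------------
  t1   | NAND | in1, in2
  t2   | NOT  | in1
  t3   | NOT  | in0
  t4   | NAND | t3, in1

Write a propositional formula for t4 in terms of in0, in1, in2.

NOT in0 NAND in1

t3 = NOT in0
t4 = t3 NAND in1 = NOT in0 NAND in1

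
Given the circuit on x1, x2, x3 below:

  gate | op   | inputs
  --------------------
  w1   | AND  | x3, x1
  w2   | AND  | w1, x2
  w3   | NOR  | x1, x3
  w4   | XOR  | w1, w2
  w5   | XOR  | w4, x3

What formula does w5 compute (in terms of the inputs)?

w1 = x3 AND x1
w2 = w1 AND x2 = (x3 AND x1) AND x2
w4 = w1 XOR w2 = (x3 AND x1) XOR ((x3 AND x1) AND x2)
w5 = w4 XOR x3 = ((x3 AND x1) XOR ((x3 AND x1) AND x2)) XOR x3

((x3 AND x1) XOR ((x3 AND x1) AND x2)) XOR x3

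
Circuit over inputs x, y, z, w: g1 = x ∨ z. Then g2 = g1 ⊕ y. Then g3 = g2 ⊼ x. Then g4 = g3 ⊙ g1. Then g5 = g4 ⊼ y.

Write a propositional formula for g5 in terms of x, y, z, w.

g1 = x ∨ z
g2 = g1 ⊕ y = (x ∨ z) ⊕ y
g3 = g2 ⊼ x = ((x ∨ z) ⊕ y) ⊼ x
g4 = g3 ⊙ g1 = (((x ∨ z) ⊕ y) ⊼ x) ⊙ (x ∨ z)
g5 = g4 ⊼ y = ((((x ∨ z) ⊕ y) ⊼ x) ⊙ (x ∨ z)) ⊼ y

((((x ∨ z) ⊕ y) ⊼ x) ⊙ (x ∨ z)) ⊼ y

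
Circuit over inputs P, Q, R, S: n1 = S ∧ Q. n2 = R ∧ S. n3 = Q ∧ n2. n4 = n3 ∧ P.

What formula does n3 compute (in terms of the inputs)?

Q ∧ (R ∧ S)

n2 = R ∧ S
n3 = Q ∧ n2 = Q ∧ (R ∧ S)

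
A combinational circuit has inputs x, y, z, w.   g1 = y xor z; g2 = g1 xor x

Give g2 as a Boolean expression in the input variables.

g1 = y xor z
g2 = g1 xor x = (y xor z) xor x

(y xor z) xor x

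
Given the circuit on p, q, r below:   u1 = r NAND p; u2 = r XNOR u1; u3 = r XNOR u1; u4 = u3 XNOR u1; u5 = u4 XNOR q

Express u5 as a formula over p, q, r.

((r XNOR (r NAND p)) XNOR (r NAND p)) XNOR q

u1 = r NAND p
u3 = r XNOR u1 = r XNOR (r NAND p)
u4 = u3 XNOR u1 = (r XNOR (r NAND p)) XNOR (r NAND p)
u5 = u4 XNOR q = ((r XNOR (r NAND p)) XNOR (r NAND p)) XNOR q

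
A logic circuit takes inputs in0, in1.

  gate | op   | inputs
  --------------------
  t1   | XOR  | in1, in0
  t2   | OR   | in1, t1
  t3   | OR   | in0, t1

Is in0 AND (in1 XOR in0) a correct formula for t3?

No

t1 = in1 XOR in0
t3 = in0 OR t1 = in0 OR (in1 XOR in0)
At in0=0, in1=1: circuit gives 1, formula gives 0.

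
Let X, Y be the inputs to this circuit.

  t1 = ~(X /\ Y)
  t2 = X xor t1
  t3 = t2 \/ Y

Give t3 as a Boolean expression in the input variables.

(X xor (~(X /\ Y))) \/ Y

t1 = ~(X /\ Y)
t2 = X xor t1 = X xor (~(X /\ Y))
t3 = t2 \/ Y = (X xor (~(X /\ Y))) \/ Y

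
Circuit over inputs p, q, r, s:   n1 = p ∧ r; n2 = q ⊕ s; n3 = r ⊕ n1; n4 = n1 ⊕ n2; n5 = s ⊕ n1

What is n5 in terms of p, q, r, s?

s ⊕ (p ∧ r)

n1 = p ∧ r
n5 = s ⊕ n1 = s ⊕ (p ∧ r)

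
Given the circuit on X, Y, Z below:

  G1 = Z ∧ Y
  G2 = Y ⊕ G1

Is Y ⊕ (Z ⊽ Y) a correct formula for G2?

No

G1 = Z ∧ Y
G2 = Y ⊕ G1 = Y ⊕ (Z ∧ Y)
At X=0, Y=0, Z=0: circuit gives 0, formula gives 1.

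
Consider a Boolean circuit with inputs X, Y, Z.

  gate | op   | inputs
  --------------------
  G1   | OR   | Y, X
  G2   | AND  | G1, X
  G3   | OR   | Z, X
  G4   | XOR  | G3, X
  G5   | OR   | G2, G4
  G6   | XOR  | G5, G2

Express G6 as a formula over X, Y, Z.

G1 = Y OR X
G2 = G1 AND X = (Y OR X) AND X
G3 = Z OR X
G4 = G3 XOR X = (Z OR X) XOR X
G5 = G2 OR G4 = ((Y OR X) AND X) OR ((Z OR X) XOR X)
G6 = G5 XOR G2 = (((Y OR X) AND X) OR ((Z OR X) XOR X)) XOR ((Y OR X) AND X)

(((Y OR X) AND X) OR ((Z OR X) XOR X)) XOR ((Y OR X) AND X)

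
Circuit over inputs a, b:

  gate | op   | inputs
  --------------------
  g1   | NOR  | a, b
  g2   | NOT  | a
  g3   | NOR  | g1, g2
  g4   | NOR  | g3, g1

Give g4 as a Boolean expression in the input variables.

((a NOR b) NOR NOT a) NOR (a NOR b)

g1 = a NOR b
g2 = NOT a
g3 = g1 NOR g2 = (a NOR b) NOR NOT a
g4 = g3 NOR g1 = ((a NOR b) NOR NOT a) NOR (a NOR b)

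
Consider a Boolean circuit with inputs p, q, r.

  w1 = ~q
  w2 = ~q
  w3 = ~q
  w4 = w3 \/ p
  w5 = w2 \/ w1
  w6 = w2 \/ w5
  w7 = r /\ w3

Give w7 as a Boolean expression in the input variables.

w3 = ~q
w7 = r /\ w3 = r /\ ~q

r /\ ~q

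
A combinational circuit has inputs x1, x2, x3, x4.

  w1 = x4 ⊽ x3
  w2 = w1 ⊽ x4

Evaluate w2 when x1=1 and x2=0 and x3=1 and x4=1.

w1 = 1 ⊽ 1 = 0
w2 = 0 ⊽ 1 = 0

0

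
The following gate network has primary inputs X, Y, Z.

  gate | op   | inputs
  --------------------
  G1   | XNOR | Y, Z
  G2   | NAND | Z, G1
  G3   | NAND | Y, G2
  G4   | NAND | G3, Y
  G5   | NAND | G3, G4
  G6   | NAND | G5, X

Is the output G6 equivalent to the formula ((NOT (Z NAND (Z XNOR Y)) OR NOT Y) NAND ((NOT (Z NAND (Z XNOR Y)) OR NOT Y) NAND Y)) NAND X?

Yes

G1 = Y XNOR Z
G2 = Z NAND G1 = Z NAND (Y XNOR Z)
G3 = Y NAND G2 = Y NAND (Z NAND (Y XNOR Z))
G4 = G3 NAND Y = (Y NAND (Z NAND (Y XNOR Z))) NAND Y
G5 = G3 NAND G4 = (Y NAND (Z NAND (Y XNOR Z))) NAND ((Y NAND (Z NAND (Y XNOR Z))) NAND Y)
G6 = G5 NAND X = ((Y NAND (Z NAND (Y XNOR Z))) NAND ((Y NAND (Z NAND (Y XNOR Z))) NAND Y)) NAND X
At X=1, Y=1, Z=0: circuit gives 0, formula gives 0.
At X=0, Y=0, Z=0: circuit gives 1, formula gives 1.
Agrees on all 8 inputs.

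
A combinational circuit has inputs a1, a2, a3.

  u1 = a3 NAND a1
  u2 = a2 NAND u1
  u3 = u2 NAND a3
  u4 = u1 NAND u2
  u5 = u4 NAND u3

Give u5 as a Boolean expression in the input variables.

((a3 NAND a1) NAND (a2 NAND (a3 NAND a1))) NAND ((a2 NAND (a3 NAND a1)) NAND a3)

u1 = a3 NAND a1
u2 = a2 NAND u1 = a2 NAND (a3 NAND a1)
u3 = u2 NAND a3 = (a2 NAND (a3 NAND a1)) NAND a3
u4 = u1 NAND u2 = (a3 NAND a1) NAND (a2 NAND (a3 NAND a1))
u5 = u4 NAND u3 = ((a3 NAND a1) NAND (a2 NAND (a3 NAND a1))) NAND ((a2 NAND (a3 NAND a1)) NAND a3)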